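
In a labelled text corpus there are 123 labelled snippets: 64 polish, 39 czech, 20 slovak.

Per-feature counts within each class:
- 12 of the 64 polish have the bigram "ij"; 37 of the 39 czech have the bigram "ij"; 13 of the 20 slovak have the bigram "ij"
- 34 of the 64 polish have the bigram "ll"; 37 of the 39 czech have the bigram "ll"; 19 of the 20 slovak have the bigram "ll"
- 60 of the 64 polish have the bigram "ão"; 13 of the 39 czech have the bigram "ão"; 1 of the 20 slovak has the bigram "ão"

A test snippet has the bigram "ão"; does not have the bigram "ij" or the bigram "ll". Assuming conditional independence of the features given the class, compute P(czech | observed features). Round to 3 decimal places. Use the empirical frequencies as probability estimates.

polish: (64/123) × (52/64) × (30/64) × (60/64) ≈ 0.185785
czech: (39/123) × (2/39) × (2/39) × (13/39) ≈ 0.000277951
slovak: (20/123) × (7/20) × (1/20) × (1/20) ≈ 0.000142276
P(czech | x) = 0.000277951 / 0.186205227 ≈ 0.001

0.001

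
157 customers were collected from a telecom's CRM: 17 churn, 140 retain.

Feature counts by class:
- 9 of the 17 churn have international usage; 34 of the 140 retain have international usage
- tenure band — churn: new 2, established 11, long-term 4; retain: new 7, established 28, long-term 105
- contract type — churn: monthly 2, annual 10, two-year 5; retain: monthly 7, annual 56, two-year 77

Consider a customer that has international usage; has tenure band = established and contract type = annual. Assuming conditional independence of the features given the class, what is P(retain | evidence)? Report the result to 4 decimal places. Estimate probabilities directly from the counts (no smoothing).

0.4426

churn: (17/157) × (9/17) × (11/17) × (10/17) ≈ 0.0218191
retain: (140/157) × (34/140) × (28/140) × (56/140) ≈ 0.0173248
P(retain | x) = 0.0173248 / 0.0391439 ≈ 0.4426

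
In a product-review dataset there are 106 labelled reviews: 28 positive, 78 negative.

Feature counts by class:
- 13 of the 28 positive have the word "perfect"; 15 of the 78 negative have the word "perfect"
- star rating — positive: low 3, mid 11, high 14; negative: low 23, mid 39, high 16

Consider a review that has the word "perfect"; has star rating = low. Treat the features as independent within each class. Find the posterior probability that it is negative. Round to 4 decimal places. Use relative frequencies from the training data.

0.7605

positive: (28/106) × (13/28) × (3/28) ≈ 0.0131402
negative: (78/106) × (15/78) × (23/78) ≈ 0.0417271
P(negative | x) = 0.0417271 / 0.0548673 ≈ 0.7605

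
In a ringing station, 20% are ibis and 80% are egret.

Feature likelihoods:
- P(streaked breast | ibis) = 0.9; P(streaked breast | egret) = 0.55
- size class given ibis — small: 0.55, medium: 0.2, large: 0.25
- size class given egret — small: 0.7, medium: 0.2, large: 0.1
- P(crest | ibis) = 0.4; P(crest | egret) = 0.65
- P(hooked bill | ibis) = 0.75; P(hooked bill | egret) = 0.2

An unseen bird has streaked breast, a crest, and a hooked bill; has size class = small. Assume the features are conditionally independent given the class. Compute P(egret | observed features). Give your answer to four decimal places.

ibis: 0.2 × 0.9 × 0.55 × 0.4 × 0.75 = 0.0297
egret: 0.8 × 0.55 × 0.7 × 0.65 × 0.2 = 0.04004
P(egret | x) = 0.04004 / 0.06974 ≈ 0.5741

0.5741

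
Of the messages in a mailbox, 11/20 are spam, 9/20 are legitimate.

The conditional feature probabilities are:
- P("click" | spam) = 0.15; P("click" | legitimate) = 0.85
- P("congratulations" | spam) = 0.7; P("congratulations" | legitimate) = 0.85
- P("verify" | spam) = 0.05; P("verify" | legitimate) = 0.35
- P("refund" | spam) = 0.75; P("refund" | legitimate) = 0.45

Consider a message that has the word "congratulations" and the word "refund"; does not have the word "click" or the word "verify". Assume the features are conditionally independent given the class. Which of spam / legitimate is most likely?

spam

spam: 0.55 × (1−0.15) × 0.7 × (1−0.05) × 0.75 = 0.233165625
legitimate: 0.45 × (1−0.85) × 0.85 × (1−0.35) × 0.45 = 0.0167821875
Highest score → spam.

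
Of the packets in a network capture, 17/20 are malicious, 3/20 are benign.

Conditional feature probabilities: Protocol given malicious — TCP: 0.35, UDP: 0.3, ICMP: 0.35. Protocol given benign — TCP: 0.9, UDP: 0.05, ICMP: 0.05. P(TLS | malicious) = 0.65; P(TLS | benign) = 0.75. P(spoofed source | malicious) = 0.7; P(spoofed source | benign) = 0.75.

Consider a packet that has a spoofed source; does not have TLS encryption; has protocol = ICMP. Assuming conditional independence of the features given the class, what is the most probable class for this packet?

malicious: 0.85 × 0.35 × (1−0.65) × 0.7 = 0.0728875
benign: 0.15 × 0.05 × (1−0.75) × 0.75 = 0.00140625
Highest score → malicious.

malicious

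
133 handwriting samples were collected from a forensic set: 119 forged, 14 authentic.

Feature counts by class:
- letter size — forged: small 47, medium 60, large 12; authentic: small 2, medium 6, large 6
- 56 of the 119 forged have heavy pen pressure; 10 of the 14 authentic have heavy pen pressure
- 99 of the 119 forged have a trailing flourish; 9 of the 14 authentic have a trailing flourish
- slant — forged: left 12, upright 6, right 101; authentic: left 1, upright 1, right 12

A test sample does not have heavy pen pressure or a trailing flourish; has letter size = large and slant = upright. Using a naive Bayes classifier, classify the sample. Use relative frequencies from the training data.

forged

forged: (119/133) × (12/119) × (63/119) × (20/119) × (6/119) ≈ 0.000404772
authentic: (14/133) × (6/14) × (4/14) × (5/14) × (1/14) ≈ 0.00032881
Highest score → forged.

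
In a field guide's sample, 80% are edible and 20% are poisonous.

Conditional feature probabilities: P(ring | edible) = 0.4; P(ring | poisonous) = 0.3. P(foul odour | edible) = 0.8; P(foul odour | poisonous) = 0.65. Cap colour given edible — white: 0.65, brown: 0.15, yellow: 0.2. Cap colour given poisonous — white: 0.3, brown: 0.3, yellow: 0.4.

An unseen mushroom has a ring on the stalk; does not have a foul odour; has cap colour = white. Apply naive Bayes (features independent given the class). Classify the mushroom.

edible: 0.8 × 0.4 × (1−0.8) × 0.65 = 0.0416
poisonous: 0.2 × 0.3 × (1−0.65) × 0.3 = 0.0063
Highest score → edible.

edible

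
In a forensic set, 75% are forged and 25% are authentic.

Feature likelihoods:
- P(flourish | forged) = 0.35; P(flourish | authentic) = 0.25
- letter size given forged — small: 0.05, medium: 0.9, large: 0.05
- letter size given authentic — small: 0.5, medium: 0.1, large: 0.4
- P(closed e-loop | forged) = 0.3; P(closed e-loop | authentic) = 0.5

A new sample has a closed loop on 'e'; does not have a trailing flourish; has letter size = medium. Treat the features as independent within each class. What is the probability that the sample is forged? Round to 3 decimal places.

forged: 0.75 × (1−0.35) × 0.9 × 0.3 = 0.131625
authentic: 0.25 × (1−0.25) × 0.1 × 0.5 = 0.009375
P(forged | x) = 0.131625 / 0.141 ≈ 0.934

0.934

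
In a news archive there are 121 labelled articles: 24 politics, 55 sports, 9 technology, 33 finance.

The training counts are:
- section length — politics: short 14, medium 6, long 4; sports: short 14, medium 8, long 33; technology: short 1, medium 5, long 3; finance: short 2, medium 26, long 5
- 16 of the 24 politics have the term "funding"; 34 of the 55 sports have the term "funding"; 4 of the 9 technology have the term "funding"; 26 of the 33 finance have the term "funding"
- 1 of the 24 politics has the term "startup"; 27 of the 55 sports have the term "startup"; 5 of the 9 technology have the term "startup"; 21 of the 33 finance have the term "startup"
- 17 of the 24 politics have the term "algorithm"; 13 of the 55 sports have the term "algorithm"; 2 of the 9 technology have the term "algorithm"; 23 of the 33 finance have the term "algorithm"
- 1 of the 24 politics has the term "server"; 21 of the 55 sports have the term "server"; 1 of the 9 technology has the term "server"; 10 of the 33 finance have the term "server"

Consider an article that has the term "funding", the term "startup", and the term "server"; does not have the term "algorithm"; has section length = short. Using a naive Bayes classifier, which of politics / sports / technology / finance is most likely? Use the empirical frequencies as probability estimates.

politics: (24/121) × (14/24) × (16/24) × (1/24) × (7/24) × (1/24) ≈ 0.0000390585
sports: (55/121) × (14/55) × (34/55) × (27/55) × (42/55) × (21/55) ≈ 0.0102377
technology: (9/121) × (1/9) × (4/9) × (5/9) × (7/9) × (1/9) ≈ 0.000176349
finance: (33/121) × (2/33) × (26/33) × (21/33) × (10/33) × (10/33) ≈ 0.000760994
Highest score → sports.

sports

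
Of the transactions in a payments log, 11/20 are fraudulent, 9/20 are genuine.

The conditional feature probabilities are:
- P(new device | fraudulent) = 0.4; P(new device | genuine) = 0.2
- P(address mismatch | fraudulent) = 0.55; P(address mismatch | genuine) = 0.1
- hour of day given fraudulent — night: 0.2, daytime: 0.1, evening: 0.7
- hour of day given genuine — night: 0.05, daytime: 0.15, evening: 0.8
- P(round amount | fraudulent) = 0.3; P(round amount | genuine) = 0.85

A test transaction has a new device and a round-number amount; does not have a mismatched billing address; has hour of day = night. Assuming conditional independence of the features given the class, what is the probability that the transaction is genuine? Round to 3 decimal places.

0.367

fraudulent: 0.55 × 0.4 × (1−0.55) × 0.2 × 0.3 = 0.00594
genuine: 0.45 × 0.2 × (1−0.1) × 0.05 × 0.85 = 0.0034425
P(genuine | x) = 0.0034425 / 0.0093825 ≈ 0.367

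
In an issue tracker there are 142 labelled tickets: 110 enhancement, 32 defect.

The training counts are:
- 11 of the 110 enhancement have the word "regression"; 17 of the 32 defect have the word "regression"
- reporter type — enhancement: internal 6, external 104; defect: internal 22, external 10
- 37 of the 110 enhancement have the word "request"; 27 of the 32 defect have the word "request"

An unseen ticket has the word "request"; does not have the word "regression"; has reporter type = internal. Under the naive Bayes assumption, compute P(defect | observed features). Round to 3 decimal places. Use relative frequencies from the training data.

enhancement: (110/142) × (99/110) × (6/110) × (37/110) ≈ 0.0127913
defect: (32/142) × (15/32) × (22/32) × (27/32) ≈ 0.0612759
P(defect | x) = 0.0612759 / 0.0740672 ≈ 0.827

0.827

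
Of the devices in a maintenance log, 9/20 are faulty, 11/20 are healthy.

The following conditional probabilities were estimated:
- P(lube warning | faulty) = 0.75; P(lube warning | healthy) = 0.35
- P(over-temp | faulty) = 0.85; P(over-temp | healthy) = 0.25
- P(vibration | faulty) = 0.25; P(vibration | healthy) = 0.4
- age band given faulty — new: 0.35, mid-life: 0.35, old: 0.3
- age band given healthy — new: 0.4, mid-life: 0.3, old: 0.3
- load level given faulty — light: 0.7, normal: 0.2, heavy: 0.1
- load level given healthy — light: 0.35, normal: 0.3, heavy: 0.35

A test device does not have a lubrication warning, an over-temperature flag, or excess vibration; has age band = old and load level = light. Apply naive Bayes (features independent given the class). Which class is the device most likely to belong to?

healthy

faulty: 0.45 × (1−0.75) × (1−0.85) × (1−0.25) × 0.3 × 0.7 = 0.0026578125
healthy: 0.55 × (1−0.35) × (1−0.25) × (1−0.4) × 0.3 × 0.35 = 0.016891875
Highest score → healthy.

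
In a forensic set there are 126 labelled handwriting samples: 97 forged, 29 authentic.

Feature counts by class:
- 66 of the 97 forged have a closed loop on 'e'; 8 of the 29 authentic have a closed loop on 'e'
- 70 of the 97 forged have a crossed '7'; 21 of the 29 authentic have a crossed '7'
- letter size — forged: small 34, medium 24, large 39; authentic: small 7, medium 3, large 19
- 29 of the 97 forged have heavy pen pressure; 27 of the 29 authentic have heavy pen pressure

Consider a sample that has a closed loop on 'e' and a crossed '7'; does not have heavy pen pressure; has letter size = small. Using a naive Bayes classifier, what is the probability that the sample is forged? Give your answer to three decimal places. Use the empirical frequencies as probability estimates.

forged: (97/126) × (66/97) × (70/97) × (34/97) × (68/97) ≈ 0.0928847
authentic: (29/126) × (8/29) × (21/29) × (7/29) × (2/29) ≈ 0.000765372
P(forged | x) = 0.0928847 / 0.093650072 ≈ 0.992

0.992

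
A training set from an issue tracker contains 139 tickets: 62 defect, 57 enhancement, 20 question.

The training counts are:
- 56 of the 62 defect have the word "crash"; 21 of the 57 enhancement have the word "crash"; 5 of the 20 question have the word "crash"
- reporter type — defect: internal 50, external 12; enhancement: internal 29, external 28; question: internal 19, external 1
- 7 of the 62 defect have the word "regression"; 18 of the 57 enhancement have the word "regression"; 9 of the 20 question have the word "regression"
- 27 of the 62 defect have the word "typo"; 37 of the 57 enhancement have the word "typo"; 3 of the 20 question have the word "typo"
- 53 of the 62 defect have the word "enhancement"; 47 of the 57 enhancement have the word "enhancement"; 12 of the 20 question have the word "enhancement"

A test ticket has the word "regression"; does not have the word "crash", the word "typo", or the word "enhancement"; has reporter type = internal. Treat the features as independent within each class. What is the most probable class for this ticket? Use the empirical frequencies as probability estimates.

defect: (62/139) × (6/62) × (50/62) × (7/62) × (35/62) × (9/62) ≈ 0.000322069
enhancement: (57/139) × (36/57) × (29/57) × (18/57) × (20/57) × (10/57) ≈ 0.00256147
question: (20/139) × (15/20) × (19/20) × (9/20) × (17/20) × (8/20) ≈ 0.0156853
Highest score → question.

question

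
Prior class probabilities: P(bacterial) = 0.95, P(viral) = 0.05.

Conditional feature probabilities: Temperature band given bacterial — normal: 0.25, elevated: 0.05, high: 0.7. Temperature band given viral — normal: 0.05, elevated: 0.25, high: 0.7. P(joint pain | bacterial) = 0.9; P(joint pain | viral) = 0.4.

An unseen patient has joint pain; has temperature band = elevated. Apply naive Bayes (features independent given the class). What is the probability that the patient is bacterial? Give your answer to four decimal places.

bacterial: 0.95 × 0.05 × 0.9 = 0.04275
viral: 0.05 × 0.25 × 0.4 = 0.005
P(bacterial | x) = 0.04275 / 0.04775 ≈ 0.8953

0.8953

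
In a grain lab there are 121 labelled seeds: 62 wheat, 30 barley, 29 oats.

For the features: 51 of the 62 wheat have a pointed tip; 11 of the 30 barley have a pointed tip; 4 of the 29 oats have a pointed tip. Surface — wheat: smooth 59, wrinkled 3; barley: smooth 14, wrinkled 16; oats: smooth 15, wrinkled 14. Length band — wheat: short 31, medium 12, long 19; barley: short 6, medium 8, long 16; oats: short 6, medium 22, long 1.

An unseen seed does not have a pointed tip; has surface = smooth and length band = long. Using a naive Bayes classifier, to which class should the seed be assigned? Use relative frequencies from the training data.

barley

wheat: (62/121) × (11/62) × (59/62) × (19/62) ≈ 0.0265112
barley: (30/121) × (19/30) × (14/30) × (16/30) ≈ 0.0390817
oats: (29/121) × (25/29) × (15/29) × (1/29) ≈ 0.00368511
Highest score → barley.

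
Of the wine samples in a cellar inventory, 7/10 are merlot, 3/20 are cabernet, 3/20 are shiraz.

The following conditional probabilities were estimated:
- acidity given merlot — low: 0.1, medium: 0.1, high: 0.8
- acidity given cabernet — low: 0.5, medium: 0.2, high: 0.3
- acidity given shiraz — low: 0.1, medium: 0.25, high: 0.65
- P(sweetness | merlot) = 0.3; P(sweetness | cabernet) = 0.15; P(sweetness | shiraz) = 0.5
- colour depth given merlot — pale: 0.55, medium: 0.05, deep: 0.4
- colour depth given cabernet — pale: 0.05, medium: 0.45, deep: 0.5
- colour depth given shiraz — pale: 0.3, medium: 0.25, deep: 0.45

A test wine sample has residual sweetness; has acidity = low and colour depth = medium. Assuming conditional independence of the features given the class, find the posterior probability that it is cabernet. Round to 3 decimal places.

merlot: 0.7 × 0.1 × 0.3 × 0.05 = 0.00105
cabernet: 0.15 × 0.5 × 0.15 × 0.45 = 0.0050625
shiraz: 0.15 × 0.1 × 0.5 × 0.25 = 0.001875
P(cabernet | x) = 0.0050625 / 0.0079875 ≈ 0.634

0.634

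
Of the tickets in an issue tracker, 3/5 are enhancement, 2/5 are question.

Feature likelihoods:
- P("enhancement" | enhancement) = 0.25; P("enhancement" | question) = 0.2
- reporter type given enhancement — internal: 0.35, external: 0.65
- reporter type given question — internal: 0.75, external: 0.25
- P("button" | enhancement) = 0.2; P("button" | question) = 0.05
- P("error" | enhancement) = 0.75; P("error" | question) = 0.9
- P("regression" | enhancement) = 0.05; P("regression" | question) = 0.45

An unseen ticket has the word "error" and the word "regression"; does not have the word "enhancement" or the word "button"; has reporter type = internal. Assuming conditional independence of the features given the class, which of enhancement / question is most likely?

enhancement: 0.6 × (1−0.25) × 0.35 × (1−0.2) × 0.75 × 0.05 = 0.004725
question: 0.4 × (1−0.2) × 0.75 × (1−0.05) × 0.9 × 0.45 = 0.09234
Highest score → question.

question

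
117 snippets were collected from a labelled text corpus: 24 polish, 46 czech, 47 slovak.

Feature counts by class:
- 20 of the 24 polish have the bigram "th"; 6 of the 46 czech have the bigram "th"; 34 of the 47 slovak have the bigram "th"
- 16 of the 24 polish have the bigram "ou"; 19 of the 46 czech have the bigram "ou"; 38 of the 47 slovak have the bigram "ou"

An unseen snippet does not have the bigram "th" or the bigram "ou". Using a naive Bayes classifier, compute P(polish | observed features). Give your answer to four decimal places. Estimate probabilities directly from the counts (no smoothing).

0.0488

polish: (24/117) × (4/24) × (8/24) ≈ 0.011396
czech: (46/117) × (40/46) × (27/46) ≈ 0.200669
slovak: (47/117) × (13/47) × (9/47) ≈ 0.0212766
P(polish | x) = 0.011396 / 0.2333416 ≈ 0.0488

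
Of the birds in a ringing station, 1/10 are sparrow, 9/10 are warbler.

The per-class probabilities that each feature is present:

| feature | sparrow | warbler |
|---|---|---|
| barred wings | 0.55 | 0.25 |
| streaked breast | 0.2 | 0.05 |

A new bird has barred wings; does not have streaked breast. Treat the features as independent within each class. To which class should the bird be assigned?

warbler

sparrow: 0.1 × 0.55 × (1−0.2) = 0.044
warbler: 0.9 × 0.25 × (1−0.05) = 0.21375
Highest score → warbler.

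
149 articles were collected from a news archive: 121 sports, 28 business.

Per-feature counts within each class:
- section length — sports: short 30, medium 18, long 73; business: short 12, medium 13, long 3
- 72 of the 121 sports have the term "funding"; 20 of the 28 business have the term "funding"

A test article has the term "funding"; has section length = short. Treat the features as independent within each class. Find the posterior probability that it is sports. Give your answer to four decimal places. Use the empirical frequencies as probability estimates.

sports: (121/149) × (30/121) × (72/121) ≈ 0.119807
business: (28/149) × (12/28) × (20/28) ≈ 0.0575264
P(sports | x) = 0.119807 / 0.1773334 ≈ 0.6756

0.6756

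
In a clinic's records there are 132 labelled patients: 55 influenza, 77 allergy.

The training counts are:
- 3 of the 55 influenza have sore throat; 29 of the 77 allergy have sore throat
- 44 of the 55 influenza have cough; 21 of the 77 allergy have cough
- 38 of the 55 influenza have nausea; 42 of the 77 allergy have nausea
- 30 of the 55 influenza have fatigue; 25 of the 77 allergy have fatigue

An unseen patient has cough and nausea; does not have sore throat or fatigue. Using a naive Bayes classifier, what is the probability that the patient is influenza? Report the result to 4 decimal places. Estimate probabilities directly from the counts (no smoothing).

0.7304

influenza: (55/132) × (52/55) × (44/55) × (38/55) × (25/55) ≈ 0.0989732
allergy: (77/132) × (48/77) × (21/77) × (42/77) × (52/77) ≈ 0.0365315
P(influenza | x) = 0.0989732 / 0.1355047 ≈ 0.7304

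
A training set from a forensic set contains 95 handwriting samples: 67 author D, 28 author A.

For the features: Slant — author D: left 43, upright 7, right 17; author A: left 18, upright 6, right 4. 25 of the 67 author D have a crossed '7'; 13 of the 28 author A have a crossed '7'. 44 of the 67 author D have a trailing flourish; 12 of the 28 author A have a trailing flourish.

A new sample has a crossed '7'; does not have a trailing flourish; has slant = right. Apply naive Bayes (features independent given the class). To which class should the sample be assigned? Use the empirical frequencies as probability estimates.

author D: (67/95) × (17/67) × (25/67) × (23/67) ≈ 0.0229215
author A: (28/95) × (4/28) × (13/28) × (16/28) ≈ 0.0111708
Highest score → author D.

author D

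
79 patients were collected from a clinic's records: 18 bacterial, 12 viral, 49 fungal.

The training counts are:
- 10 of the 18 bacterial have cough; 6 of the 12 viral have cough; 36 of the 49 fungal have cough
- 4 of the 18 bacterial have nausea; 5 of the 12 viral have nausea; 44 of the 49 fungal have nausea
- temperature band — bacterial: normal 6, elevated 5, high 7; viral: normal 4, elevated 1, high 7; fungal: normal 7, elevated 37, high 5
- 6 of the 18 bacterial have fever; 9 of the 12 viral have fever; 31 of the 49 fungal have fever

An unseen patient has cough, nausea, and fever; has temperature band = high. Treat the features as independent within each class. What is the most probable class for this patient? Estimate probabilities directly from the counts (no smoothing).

bacterial: (18/79) × (10/18) × (4/18) × (7/18) × (6/18) ≈ 0.0036464
viral: (12/79) × (6/12) × (5/12) × (7/12) × (9/12) ≈ 0.0138449
fungal: (49/79) × (36/49) × (44/49) × (5/49) × (31/49) ≈ 0.0264163
Highest score → fungal.

fungal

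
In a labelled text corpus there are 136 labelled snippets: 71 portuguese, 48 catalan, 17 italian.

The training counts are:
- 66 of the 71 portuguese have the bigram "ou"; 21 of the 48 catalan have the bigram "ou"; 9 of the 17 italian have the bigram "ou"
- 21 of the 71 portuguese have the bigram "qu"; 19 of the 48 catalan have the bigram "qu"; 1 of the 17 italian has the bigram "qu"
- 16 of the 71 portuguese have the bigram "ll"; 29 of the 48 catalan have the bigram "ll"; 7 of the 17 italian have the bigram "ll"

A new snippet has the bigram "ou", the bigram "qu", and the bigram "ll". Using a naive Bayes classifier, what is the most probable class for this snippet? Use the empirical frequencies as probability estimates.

catalan

portuguese: (71/136) × (66/71) × (21/71) × (16/71) ≈ 0.0323465
catalan: (48/136) × (21/48) × (19/48) × (29/48) ≈ 0.0369275
italian: (17/136) × (9/17) × (1/17) × (7/17) ≈ 0.00160289
Highest score → catalan.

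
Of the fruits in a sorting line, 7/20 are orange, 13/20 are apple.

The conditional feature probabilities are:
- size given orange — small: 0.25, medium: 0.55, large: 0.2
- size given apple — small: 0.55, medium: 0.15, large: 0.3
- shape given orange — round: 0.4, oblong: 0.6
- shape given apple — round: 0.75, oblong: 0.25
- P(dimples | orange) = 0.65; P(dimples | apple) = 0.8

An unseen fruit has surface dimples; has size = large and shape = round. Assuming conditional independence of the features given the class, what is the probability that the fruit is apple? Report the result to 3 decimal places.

0.865

orange: 0.35 × 0.2 × 0.4 × 0.65 = 0.0182
apple: 0.65 × 0.3 × 0.75 × 0.8 = 0.117
P(apple | x) = 0.117 / 0.1352 ≈ 0.865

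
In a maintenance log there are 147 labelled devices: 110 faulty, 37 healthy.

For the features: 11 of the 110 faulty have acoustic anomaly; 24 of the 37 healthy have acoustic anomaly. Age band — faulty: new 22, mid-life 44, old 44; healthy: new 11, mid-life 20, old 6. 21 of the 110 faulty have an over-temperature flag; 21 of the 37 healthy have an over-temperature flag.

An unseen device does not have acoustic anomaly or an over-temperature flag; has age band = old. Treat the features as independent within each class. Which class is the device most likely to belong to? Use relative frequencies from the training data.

faulty

faulty: (110/147) × (99/110) × (44/110) × (89/110) ≈ 0.217959
healthy: (37/147) × (13/37) × (6/37) × (16/37) ≈ 0.00620146
Highest score → faulty.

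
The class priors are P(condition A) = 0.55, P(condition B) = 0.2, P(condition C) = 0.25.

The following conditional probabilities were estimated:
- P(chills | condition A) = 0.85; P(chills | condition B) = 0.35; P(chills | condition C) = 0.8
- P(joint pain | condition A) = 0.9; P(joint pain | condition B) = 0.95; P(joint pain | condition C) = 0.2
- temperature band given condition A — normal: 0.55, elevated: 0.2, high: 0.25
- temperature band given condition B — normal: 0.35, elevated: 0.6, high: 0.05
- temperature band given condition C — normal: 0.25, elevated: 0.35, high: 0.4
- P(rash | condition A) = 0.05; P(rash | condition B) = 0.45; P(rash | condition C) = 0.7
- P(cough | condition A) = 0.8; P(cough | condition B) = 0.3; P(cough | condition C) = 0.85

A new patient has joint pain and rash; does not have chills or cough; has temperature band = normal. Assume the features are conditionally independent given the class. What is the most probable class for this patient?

condition A: 0.55 × (1−0.85) × 0.9 × 0.55 × 0.05 × (1−0.8) = 0.000408375
condition B: 0.2 × (1−0.35) × 0.95 × 0.35 × 0.45 × (1−0.3) = 0.013615875
condition C: 0.25 × (1−0.8) × 0.2 × 0.25 × 0.7 × (1−0.85) = 0.0002625
Highest score → condition B.

condition B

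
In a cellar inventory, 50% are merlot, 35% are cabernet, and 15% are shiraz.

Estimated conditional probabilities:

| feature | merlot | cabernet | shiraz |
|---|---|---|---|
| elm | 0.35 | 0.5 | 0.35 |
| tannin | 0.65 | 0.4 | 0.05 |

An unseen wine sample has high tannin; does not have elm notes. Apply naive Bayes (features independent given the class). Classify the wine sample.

merlot: 0.5 × (1−0.35) × 0.65 = 0.21125
cabernet: 0.35 × (1−0.5) × 0.4 = 0.07
shiraz: 0.15 × (1−0.35) × 0.05 = 0.004875
Highest score → merlot.

merlot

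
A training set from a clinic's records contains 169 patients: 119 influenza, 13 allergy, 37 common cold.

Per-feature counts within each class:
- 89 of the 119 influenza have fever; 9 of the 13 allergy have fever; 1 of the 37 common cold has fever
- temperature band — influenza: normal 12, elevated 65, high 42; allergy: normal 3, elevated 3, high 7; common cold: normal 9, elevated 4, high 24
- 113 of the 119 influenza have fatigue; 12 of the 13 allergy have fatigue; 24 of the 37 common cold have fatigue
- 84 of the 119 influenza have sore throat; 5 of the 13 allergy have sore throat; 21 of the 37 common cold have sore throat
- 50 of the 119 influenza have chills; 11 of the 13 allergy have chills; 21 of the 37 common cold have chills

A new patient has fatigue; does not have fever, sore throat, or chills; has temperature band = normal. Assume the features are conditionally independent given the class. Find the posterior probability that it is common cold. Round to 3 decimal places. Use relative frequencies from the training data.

influenza: (119/169) × (30/119) × (12/119) × (113/119) × (35/119) × (69/119) ≈ 0.00289884
allergy: (13/169) × (4/13) × (3/13) × (12/13) × (8/13) × (2/13) ≈ 0.000477334
common cold: (37/169) × (36/37) × (9/37) × (24/37) × (16/37) × (16/37) ≈ 0.00628496
P(common cold | x) = 0.00628496 / 0.009661134 ≈ 0.651

0.651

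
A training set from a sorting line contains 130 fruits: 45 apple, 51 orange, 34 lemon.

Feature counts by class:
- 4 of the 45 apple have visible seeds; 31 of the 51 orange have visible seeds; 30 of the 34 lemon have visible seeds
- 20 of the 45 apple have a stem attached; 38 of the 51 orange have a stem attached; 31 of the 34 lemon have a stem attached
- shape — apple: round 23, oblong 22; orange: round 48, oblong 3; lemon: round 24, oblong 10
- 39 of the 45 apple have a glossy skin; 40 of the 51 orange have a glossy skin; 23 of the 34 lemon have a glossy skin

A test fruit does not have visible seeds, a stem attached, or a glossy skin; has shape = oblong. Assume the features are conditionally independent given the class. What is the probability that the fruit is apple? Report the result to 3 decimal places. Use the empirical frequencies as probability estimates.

0.938

apple: (45/130) × (41/45) × (25/45) × (22/45) × (6/45) ≈ 0.0114213
orange: (51/130) × (20/51) × (13/51) × (3/51) × (11/51) ≈ 0.000497546
lemon: (34/130) × (4/34) × (3/34) × (10/34) × (11/34) ≈ 0.000258341
P(apple | x) = 0.0114213 / 0.012177187 ≈ 0.938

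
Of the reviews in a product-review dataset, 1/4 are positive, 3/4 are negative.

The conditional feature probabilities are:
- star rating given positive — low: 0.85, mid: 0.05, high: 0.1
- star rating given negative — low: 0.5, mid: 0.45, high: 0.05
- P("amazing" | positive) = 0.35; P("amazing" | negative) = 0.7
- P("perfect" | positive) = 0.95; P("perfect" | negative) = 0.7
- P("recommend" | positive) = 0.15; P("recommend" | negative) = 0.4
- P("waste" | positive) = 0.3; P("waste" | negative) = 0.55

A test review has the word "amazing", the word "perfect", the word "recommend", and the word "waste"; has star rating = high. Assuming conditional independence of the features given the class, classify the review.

positive: 0.25 × 0.1 × 0.35 × 0.95 × 0.15 × 0.3 = 0.0003740625
negative: 0.75 × 0.05 × 0.7 × 0.7 × 0.4 × 0.55 = 0.0040425
Highest score → negative.

negative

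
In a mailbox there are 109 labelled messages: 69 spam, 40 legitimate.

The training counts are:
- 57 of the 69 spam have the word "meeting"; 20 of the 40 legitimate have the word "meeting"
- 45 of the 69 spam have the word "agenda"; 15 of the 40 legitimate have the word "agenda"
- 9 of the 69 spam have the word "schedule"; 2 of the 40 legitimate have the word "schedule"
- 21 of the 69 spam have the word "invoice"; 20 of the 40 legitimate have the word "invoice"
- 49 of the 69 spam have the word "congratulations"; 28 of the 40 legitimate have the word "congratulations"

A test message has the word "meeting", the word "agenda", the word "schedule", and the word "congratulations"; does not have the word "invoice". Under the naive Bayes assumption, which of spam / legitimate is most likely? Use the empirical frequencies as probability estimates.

spam

spam: (69/109) × (57/69) × (45/69) × (9/69) × (48/69) × (49/69) ≈ 0.0219758
legitimate: (40/109) × (20/40) × (15/40) × (2/40) × (20/40) × (28/40) ≈ 0.00120413
Highest score → spam.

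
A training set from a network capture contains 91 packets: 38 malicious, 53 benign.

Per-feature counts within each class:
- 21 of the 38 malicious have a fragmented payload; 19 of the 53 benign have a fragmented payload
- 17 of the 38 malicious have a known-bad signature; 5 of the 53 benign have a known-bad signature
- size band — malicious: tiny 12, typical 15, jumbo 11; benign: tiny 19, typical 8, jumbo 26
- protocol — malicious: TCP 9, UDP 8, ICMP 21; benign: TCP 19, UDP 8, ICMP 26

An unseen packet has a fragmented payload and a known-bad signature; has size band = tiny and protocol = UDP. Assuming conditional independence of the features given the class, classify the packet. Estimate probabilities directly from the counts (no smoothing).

malicious

malicious: (38/91) × (21/38) × (17/38) × (12/38) × (8/38) ≈ 0.00686353
benign: (53/91) × (19/53) × (5/53) × (19/53) × (8/53) ≈ 0.00106586
Highest score → malicious.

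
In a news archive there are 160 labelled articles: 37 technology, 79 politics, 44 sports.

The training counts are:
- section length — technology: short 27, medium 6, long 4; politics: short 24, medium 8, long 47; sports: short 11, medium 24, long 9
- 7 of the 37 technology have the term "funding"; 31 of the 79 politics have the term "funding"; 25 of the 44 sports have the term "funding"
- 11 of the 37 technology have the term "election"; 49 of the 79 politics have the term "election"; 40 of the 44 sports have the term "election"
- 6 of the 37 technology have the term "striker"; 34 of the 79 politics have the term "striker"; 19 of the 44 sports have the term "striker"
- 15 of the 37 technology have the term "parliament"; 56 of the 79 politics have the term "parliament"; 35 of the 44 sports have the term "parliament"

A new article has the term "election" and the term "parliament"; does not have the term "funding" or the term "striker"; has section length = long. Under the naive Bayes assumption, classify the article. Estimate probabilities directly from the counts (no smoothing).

politics

technology: (37/160) × (4/37) × (30/37) × (11/37) × (31/37) × (15/37) ≈ 0.00204692
politics: (79/160) × (47/79) × (48/79) × (49/79) × (45/79) × (56/79) ≈ 0.0447
sports: (44/160) × (9/44) × (19/44) × (40/44) × (25/44) × (35/44) ≈ 0.00998007
Highest score → politics.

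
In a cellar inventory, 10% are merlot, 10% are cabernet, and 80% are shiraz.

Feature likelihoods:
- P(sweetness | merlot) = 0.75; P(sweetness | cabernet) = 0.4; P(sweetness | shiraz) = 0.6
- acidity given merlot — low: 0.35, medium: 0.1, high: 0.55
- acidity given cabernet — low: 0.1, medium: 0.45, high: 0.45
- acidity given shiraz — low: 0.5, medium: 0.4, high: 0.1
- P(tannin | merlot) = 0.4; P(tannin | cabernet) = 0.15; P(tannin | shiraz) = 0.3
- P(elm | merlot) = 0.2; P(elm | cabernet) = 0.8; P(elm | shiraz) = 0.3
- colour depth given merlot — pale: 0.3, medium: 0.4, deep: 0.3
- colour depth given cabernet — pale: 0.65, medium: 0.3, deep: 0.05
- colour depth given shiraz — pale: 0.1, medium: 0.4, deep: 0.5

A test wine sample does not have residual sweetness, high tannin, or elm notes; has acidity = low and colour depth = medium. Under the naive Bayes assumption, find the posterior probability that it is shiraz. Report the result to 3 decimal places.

merlot: 0.1 × (1−0.75) × 0.35 × (1−0.4) × (1−0.2) × 0.4 = 0.00168
cabernet: 0.1 × (1−0.4) × 0.1 × (1−0.15) × (1−0.8) × 0.3 = 0.000306
shiraz: 0.8 × (1−0.6) × 0.5 × (1−0.3) × (1−0.3) × 0.4 = 0.03136
P(shiraz | x) = 0.03136 / 0.033346 ≈ 0.940

0.940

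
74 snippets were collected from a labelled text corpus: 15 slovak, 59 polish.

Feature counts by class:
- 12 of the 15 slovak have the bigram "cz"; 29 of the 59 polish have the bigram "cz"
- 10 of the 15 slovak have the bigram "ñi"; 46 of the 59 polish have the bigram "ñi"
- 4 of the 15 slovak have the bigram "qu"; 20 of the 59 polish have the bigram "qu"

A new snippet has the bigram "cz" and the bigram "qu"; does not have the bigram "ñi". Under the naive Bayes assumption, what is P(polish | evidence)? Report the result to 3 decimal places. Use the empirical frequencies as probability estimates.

slovak: (15/74) × (12/15) × (5/15) × (4/15) ≈ 0.0144144
polish: (59/74) × (29/59) × (13/59) × (20/59) ≈ 0.0292709
P(polish | x) = 0.0292709 / 0.0436853 ≈ 0.670

0.670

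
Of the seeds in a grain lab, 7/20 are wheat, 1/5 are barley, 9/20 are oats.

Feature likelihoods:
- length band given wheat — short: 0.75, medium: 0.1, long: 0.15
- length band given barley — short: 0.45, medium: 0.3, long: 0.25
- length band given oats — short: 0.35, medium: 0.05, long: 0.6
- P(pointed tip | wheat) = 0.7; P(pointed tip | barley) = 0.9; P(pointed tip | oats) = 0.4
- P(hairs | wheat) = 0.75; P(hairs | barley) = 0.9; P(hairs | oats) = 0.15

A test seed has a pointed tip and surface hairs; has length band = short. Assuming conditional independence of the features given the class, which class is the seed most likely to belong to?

wheat: 0.35 × 0.75 × 0.7 × 0.75 = 0.1378125
barley: 0.2 × 0.45 × 0.9 × 0.9 = 0.0729
oats: 0.45 × 0.35 × 0.4 × 0.15 = 0.00945
Highest score → wheat.

wheat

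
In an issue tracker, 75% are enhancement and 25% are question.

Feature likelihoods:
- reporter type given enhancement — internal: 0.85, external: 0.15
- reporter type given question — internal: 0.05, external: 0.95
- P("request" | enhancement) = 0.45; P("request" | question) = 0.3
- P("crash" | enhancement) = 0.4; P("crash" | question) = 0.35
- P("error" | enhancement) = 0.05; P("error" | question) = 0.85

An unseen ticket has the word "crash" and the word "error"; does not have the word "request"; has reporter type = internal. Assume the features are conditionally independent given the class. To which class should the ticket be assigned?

enhancement: 0.75 × 0.85 × (1−0.45) × 0.4 × 0.05 = 0.0070125
question: 0.25 × 0.05 × (1−0.3) × 0.35 × 0.85 = 0.002603125
Highest score → enhancement.

enhancement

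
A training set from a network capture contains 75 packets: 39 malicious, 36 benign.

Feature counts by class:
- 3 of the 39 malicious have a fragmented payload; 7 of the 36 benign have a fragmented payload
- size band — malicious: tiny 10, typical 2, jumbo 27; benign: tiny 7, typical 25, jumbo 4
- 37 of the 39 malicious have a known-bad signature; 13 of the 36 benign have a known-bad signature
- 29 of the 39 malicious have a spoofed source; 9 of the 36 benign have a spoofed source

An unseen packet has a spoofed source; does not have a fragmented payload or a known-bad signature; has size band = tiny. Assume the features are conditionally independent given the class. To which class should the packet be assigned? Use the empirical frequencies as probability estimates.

malicious: (39/75) × (36/39) × (10/39) × (2/39) × (29/39) ≈ 0.00469327
benign: (36/75) × (29/36) × (7/36) × (23/36) × (9/36) ≈ 0.0120087
Highest score → benign.

benign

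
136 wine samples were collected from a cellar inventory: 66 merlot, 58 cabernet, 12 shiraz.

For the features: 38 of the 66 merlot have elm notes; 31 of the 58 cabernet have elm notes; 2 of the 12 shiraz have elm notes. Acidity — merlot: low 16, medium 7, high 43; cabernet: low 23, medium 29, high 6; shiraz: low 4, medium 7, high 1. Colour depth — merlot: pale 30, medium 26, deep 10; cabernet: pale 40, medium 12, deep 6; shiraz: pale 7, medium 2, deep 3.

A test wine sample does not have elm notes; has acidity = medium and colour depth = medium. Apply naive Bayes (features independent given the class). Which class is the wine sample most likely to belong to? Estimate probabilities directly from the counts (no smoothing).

cabernet

merlot: (66/136) × (28/66) × (7/66) × (26/66) ≈ 0.00860206
cabernet: (58/136) × (27/58) × (29/58) × (12/58) ≈ 0.0205375
shiraz: (12/136) × (10/12) × (7/12) × (2/12) ≈ 0.00714869
Highest score → cabernet.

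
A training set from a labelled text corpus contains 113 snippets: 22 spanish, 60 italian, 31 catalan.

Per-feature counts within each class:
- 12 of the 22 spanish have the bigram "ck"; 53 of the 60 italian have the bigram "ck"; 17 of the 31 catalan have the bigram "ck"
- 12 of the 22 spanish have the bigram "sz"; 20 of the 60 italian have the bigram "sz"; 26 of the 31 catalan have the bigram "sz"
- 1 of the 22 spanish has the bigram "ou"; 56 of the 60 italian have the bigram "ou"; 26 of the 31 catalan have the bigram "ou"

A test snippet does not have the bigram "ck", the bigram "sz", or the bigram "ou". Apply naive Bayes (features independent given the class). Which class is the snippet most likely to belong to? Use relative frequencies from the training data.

spanish: (22/113) × (10/22) × (10/22) × (21/22) ≈ 0.0383968
italian: (60/113) × (7/60) × (40/60) × (4/60) ≈ 0.0027532
catalan: (31/113) × (14/31) × (5/31) × (5/31) ≈ 0.00322304
Highest score → spanish.

spanish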